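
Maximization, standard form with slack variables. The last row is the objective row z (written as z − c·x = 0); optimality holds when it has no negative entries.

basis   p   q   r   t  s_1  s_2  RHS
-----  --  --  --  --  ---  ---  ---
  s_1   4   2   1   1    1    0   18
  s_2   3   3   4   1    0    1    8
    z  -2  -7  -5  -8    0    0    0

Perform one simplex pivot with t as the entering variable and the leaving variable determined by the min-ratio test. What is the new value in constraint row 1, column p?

1

Ratio test on column t — row 1: 18/1 = 18; row 2: 8/1 = 8. Minimum is 8 at row 2 (s_2 leaves); pivot element 1.
Divide row 2 by 1; eliminate column t from the other rows.
Row 1 update in column p: 4 − 1·3 = 1.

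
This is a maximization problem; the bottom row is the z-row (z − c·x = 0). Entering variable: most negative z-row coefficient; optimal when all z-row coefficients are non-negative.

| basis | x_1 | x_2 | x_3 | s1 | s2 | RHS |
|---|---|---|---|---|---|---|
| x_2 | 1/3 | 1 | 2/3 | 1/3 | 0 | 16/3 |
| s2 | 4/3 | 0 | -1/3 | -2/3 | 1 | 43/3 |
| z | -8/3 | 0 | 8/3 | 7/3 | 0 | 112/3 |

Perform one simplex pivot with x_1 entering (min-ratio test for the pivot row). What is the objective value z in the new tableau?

Ratio test on column x_1 — row 1: (16/3)/(1/3) = 16; row 2: (43/3)/(4/3) = 43/4. Minimum is 43/4 at row 2 (s2 leaves); pivot element 4/3.
Pivot on row 2; the z-row RHS becomes 112/3 − (-8/3)·(43/4) = 66.

66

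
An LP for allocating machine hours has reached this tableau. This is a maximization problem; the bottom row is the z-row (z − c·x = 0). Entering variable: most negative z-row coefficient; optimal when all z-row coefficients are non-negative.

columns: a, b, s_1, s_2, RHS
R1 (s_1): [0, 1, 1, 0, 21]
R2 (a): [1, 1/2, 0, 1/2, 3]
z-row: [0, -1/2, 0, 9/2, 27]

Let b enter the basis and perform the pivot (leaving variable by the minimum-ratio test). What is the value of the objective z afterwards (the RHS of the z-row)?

Ratio test on column b — row 1: 21/1 = 21; row 2: 3/(1/2) = 6. Minimum is 6 at row 2 (a leaves); pivot element 1/2.
Pivot on row 2; the z-row RHS becomes 27 − (-1/2)·6 = 30.

30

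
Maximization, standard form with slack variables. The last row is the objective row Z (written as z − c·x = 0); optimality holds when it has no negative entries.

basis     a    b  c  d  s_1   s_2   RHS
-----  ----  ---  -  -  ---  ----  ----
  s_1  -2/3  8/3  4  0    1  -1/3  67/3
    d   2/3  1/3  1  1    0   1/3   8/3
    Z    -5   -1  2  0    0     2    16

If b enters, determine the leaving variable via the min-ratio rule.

Column b entries and ratios — s_1: (67/3)/(8/3) = 67/8; d: (8/3)/(1/3) = 8.
Smallest ratio is 8 in the row of d, so d leaves.

d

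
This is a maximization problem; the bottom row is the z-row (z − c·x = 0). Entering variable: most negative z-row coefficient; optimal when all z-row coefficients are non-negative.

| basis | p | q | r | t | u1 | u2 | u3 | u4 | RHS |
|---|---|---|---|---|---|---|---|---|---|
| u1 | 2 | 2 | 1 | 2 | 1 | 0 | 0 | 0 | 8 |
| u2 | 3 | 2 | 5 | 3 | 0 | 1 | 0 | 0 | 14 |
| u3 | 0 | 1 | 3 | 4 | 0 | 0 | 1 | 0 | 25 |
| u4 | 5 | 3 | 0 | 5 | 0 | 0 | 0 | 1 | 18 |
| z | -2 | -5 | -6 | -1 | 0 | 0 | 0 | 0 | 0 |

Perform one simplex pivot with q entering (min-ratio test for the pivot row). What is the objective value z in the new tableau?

20

Ratio test on column q — row 1: 8/2 = 4; row 2: 14/2 = 7; row 3: 25/1 = 25; row 4: 18/3 = 6. Minimum is 4 at row 1 (u1 leaves); pivot element 2.
Pivot on row 1; the z-row RHS becomes 0 − (-5)·4 = 20.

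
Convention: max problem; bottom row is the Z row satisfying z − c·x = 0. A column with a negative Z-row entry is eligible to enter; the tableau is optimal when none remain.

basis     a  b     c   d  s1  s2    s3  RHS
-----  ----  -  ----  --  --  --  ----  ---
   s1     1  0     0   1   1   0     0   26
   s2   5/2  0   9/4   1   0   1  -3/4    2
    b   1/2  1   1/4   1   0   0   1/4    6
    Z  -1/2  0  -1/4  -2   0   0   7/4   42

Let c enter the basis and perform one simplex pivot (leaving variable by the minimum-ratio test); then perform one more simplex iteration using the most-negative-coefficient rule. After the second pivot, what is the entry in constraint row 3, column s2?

-1

Ratio test on column c — row 1: entry 0 ≤ 0; row 2: 2/(9/4) = 8/9; row 3: 6/(1/4) = 24. Minimum is 8/9 at row 2 (s2 leaves); pivot element 9/4.
Divide row 2 by 9/4; eliminate column c from the other rows.
Second iteration: most negative Z-row entry is -17/9 in column d, so d enters.
Ratio test on column d — row 1: 26/1 = 26; row 2: (8/9)/(4/9) = 2; row 3: (52/9)/(8/9) = 13/2. Minimum is 2 at row 2 (c leaves); pivot element 4/9.
Divide row 2 by 4/9; eliminate column d from the other rows.
After both pivots, the entry at constraint row 3, column s2 is -1.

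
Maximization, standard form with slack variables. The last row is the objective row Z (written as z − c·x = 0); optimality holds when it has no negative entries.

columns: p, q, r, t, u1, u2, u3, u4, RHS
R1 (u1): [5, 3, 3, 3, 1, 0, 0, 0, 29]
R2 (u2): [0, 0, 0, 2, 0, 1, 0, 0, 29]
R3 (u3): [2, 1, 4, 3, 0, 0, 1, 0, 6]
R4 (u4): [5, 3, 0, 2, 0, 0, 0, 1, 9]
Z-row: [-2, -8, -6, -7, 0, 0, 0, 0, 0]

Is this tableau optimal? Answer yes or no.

no

The Z-row has a negative entry -8 in column q, so it is not optimal.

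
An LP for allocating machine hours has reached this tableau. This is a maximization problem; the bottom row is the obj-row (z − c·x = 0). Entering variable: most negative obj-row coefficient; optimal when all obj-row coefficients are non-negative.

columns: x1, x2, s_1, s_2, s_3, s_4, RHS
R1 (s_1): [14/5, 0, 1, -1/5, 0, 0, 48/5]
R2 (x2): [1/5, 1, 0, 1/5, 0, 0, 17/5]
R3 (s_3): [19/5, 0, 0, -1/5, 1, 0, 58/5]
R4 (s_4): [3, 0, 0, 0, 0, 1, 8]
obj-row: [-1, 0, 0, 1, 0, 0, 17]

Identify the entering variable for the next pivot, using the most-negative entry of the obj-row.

x1

Negative obj-row entries: x1: -1.
The most negative is -1 in column x1, so x1 enters.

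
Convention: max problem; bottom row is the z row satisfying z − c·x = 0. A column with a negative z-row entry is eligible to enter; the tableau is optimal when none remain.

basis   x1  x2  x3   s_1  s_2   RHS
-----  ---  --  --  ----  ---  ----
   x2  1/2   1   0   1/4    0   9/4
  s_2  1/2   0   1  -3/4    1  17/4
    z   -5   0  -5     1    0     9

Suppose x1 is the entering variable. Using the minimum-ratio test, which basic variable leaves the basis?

x2

Column x1 entries and ratios — x2: (9/4)/(1/2) = 9/2; s_2: (17/4)/(1/2) = 17/2.
Smallest ratio is 9/2 in the row of x2, so x2 leaves.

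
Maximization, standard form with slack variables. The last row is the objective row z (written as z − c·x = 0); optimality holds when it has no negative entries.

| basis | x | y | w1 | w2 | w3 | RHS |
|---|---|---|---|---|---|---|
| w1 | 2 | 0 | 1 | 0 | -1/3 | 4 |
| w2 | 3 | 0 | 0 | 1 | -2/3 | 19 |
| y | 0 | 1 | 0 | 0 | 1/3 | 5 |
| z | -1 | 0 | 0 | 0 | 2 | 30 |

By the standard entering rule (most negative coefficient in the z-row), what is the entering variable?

x

Negative z-row entries: x: -1.
The most negative is -1 in column x, so x enters.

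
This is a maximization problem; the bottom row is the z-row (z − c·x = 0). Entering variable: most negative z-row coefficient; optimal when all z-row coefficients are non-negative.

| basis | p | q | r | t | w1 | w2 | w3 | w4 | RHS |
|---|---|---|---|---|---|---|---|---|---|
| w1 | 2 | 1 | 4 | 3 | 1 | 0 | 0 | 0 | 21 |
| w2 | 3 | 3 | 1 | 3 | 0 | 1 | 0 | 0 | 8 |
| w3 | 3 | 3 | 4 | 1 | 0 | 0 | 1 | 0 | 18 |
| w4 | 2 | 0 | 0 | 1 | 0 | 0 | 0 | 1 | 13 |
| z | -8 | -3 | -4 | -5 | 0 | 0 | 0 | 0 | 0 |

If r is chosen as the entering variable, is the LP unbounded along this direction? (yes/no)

no

Column r has positive entries in row(s) 1, 2, 3, so the ratio test bounds it — not unbounded.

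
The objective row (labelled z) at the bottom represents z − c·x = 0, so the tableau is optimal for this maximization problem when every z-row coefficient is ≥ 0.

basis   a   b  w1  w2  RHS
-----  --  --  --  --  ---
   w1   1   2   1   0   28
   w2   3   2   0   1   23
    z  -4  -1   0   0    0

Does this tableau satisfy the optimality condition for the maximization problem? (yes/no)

The z-row has a negative entry -4 in column a, so it is not optimal.

no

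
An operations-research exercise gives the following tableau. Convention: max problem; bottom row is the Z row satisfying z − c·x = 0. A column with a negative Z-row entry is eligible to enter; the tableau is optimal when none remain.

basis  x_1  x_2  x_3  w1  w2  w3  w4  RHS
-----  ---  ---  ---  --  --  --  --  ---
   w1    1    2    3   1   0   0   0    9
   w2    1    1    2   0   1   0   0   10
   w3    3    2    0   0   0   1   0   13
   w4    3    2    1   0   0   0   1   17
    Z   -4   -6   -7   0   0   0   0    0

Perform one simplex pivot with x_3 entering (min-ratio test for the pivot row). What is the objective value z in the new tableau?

Ratio test on column x_3 — row 1: 9/3 = 3; row 2: 10/2 = 5; row 3: entry 0 ≤ 0; row 4: 17/1 = 17. Minimum is 3 at row 1 (w1 leaves); pivot element 3.
Pivot on row 1; the Z-row RHS becomes 0 − (-7)·3 = 21.

21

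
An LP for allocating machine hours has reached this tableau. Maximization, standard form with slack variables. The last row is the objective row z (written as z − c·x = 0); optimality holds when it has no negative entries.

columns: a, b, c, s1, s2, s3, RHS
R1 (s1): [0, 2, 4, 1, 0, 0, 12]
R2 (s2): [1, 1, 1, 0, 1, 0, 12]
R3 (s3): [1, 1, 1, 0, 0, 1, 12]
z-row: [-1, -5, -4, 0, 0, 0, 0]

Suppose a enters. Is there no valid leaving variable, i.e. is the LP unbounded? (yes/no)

no

Column a has positive entries in row(s) 2, 3, so the ratio test bounds it — not unbounded.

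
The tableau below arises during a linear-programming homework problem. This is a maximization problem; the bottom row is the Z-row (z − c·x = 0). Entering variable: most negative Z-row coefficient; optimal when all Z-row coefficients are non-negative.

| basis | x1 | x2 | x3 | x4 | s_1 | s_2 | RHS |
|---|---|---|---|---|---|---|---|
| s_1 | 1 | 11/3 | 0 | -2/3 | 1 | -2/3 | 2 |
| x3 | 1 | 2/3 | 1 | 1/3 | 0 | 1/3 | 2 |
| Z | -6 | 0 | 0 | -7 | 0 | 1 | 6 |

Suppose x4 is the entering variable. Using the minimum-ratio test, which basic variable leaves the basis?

x3

Column x4 entries and ratios — s_1: -2/3 ≤ 0, skip; x3: 2/(1/3) = 6.
Smallest ratio is 6 in the row of x3, so x3 leaves.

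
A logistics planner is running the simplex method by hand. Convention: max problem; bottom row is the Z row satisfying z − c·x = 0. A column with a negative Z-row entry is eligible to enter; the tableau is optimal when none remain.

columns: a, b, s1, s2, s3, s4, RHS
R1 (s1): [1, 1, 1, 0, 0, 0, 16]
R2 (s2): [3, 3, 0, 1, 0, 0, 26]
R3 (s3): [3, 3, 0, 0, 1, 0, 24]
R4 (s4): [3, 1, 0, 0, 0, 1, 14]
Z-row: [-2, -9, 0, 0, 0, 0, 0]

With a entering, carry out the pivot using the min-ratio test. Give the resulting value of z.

Ratio test on column a — row 1: 16/1 = 16; row 2: 26/3 = 26/3; row 3: 24/3 = 8; row 4: 14/3 = 14/3. Minimum is 14/3 at row 4 (s4 leaves); pivot element 3.
Pivot on row 4; the Z-row RHS becomes 0 − (-2)·(14/3) = 28/3.

28/3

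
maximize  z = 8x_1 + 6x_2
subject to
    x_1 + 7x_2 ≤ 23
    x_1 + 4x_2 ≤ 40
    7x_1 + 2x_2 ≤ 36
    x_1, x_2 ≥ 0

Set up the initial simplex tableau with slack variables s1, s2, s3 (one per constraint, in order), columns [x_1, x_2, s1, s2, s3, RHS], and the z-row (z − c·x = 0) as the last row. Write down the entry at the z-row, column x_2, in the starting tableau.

The z-row carries the negated objective coefficients: the x_2 entry is -6.

-6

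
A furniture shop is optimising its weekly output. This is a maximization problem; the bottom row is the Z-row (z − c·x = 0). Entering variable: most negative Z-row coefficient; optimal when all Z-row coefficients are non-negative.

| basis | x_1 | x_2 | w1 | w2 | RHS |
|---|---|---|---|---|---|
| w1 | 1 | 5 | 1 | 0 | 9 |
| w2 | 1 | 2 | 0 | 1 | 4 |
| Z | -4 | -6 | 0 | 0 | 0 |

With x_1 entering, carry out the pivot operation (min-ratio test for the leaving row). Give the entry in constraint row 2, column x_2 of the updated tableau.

Ratio test on column x_1 — row 1: 9/1 = 9; row 2: 4/1 = 4. Minimum is 4 at row 2 (w2 leaves); pivot element 1.
Divide row 2 by 1; eliminate column x_1 from the other rows.
In the new row 2, the x_2 entry is the old entry divided by the pivot: 2/1 = 2.

2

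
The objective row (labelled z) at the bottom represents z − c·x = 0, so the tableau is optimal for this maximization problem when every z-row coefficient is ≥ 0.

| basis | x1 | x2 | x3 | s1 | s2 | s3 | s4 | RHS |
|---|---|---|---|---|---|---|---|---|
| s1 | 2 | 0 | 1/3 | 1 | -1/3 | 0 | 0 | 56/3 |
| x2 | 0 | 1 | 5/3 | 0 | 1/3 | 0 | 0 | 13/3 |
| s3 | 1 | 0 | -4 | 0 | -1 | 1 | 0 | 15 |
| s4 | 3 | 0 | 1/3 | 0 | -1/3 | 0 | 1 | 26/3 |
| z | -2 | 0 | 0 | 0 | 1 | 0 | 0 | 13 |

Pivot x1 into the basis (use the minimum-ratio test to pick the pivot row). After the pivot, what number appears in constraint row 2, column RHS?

13/3

Ratio test on column x1 — row 1: (56/3)/2 = 28/3; row 2: entry 0 ≤ 0; row 3: 15/1 = 15; row 4: (26/3)/3 = 26/9. Minimum is 26/9 at row 4 (s4 leaves); pivot element 3.
Divide row 4 by 3; eliminate column x1 from the other rows.
Row 2 update in column RHS: 13/3 − 0·(26/9) = 13/3.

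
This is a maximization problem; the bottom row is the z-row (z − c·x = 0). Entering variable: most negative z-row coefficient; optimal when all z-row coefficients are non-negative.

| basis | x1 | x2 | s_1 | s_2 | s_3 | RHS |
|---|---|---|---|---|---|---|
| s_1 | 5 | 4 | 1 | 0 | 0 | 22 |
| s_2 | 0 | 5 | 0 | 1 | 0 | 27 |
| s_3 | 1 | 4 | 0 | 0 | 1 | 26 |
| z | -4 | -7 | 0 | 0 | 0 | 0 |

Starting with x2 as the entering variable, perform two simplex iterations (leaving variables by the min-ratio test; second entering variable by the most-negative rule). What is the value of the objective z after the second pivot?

Ratio test on column x2 — row 1: 22/4 = 11/2; row 2: 27/5 = 27/5; row 3: 26/4 = 13/2. Minimum is 27/5 at row 2 (s_2 leaves); pivot element 5.
Pivot on row 2; the z-row RHS becomes 0 − (-7)·(27/5) = 189/5.
Next entering variable (most negative z-row entry -4): x1.
Ratio test on column x1 — row 1: (2/5)/5 = 2/25; row 2: entry 0 ≤ 0; row 3: (22/5)/1 = 22/5. Minimum is 2/25 at row 1 (s_1 leaves); pivot element 5.
After the second pivot the z-row RHS is 189/5 − (-4)·(2/25) = 953/25.

953/25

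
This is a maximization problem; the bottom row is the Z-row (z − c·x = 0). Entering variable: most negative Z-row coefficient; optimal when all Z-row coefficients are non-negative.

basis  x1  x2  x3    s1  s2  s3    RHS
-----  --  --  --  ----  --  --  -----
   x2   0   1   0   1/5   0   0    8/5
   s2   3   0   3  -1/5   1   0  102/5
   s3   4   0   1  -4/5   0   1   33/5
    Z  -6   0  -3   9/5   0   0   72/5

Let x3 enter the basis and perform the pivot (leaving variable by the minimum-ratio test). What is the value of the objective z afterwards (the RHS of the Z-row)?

171/5

Ratio test on column x3 — row 1: entry 0 ≤ 0; row 2: (102/5)/3 = 34/5; row 3: (33/5)/1 = 33/5. Minimum is 33/5 at row 3 (s3 leaves); pivot element 1.
Pivot on row 3; the Z-row RHS becomes 72/5 − (-3)·(33/5) = 171/5.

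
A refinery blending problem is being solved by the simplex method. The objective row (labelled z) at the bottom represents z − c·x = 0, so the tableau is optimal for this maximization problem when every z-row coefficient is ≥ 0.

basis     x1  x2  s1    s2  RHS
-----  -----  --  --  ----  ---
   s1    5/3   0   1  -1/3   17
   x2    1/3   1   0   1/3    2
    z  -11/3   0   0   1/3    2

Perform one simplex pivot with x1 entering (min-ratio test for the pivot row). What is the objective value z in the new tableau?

24

Ratio test on column x1 — row 1: 17/(5/3) = 51/5; row 2: 2/(1/3) = 6. Minimum is 6 at row 2 (x2 leaves); pivot element 1/3.
Pivot on row 2; the z-row RHS becomes 2 − (-11/3)·6 = 24.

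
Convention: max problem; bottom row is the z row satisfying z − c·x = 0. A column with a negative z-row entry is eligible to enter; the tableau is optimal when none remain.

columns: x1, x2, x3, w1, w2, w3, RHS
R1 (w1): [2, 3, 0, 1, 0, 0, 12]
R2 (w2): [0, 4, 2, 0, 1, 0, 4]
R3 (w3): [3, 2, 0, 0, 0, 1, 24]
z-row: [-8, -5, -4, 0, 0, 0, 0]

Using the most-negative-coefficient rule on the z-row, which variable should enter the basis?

x1

Negative z-row entries: x1: -8, x2: -5, x3: -4.
The most negative is -8 in column x1, so x1 enters.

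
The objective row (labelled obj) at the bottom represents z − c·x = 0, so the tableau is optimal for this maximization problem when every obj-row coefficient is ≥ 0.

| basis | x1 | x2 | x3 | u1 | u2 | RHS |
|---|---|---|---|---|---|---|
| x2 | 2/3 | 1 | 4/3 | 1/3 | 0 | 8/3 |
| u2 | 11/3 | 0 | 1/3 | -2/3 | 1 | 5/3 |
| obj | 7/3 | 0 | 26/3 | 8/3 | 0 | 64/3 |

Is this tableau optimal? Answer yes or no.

Every obj-row coefficient is ≥ 0, so the tableau is optimal.

yes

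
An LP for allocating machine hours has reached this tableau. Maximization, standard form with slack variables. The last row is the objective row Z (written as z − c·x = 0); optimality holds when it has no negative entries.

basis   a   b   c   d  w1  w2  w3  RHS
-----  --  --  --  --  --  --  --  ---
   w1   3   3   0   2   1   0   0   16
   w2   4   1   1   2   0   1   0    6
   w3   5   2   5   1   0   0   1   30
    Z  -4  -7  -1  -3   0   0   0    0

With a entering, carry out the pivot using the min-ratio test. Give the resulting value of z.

Ratio test on column a — row 1: 16/3 = 16/3; row 2: 6/4 = 3/2; row 3: 30/5 = 6. Minimum is 3/2 at row 2 (w2 leaves); pivot element 4.
Pivot on row 2; the Z-row RHS becomes 0 − (-4)·(3/2) = 6.

6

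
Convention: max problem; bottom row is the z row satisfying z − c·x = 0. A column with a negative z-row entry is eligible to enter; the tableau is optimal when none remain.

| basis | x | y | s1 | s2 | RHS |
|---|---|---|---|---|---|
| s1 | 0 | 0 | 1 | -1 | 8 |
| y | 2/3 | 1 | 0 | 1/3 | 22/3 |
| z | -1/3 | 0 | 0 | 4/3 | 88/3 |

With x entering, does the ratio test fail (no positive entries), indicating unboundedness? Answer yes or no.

Column x has positive entries in row(s) 2, so the ratio test bounds it — not unbounded.

no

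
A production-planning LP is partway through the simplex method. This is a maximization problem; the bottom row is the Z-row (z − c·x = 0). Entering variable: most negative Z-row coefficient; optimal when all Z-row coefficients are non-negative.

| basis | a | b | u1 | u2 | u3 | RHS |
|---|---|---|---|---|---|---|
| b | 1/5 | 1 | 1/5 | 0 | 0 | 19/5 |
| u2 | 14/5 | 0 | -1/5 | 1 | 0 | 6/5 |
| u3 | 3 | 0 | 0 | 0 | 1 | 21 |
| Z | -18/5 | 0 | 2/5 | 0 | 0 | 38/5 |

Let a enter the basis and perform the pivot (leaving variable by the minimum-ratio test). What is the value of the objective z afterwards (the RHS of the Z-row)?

Ratio test on column a — row 1: (19/5)/(1/5) = 19; row 2: (6/5)/(14/5) = 3/7; row 3: 21/3 = 7. Minimum is 3/7 at row 2 (u2 leaves); pivot element 14/5.
Pivot on row 2; the Z-row RHS becomes 38/5 − (-18/5)·(3/7) = 64/7.

64/7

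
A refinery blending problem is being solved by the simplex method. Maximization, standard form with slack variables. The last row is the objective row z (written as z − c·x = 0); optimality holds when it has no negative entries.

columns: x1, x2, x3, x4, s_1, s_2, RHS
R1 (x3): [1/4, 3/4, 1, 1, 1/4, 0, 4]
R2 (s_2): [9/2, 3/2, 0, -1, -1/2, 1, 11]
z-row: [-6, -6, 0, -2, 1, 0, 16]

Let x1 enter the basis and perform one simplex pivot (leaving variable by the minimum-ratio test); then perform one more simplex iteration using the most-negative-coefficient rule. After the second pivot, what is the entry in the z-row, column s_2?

Ratio test on column x1 — row 1: 4/(1/4) = 16; row 2: 11/(9/2) = 22/9. Minimum is 22/9 at row 2 (s_2 leaves); pivot element 9/2.
Divide row 2 by 9/2; eliminate column x1 from the other rows.
Second iteration: most negative z-row entry is -4 in column x2, so x2 enters.
Ratio test on column x2 — row 1: (61/18)/(2/3) = 61/12; row 2: (22/9)/(1/3) = 22/3. Minimum is 61/12 at row 1 (x3 leaves); pivot element 2/3.
Divide row 1 by 2/3; eliminate column x2 from the other rows.
After both pivots, the entry at the z-row, column s_2 is 1.

1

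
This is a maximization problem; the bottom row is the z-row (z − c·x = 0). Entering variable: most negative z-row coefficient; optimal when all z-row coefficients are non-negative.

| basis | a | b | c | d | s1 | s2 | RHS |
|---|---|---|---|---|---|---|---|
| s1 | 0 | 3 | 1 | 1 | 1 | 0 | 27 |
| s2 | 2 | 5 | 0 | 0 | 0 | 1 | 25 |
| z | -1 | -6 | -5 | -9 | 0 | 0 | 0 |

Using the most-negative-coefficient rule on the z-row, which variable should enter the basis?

Negative z-row entries: a: -1, b: -6, c: -5, d: -9.
The most negative is -9 in column d, so d enters.

d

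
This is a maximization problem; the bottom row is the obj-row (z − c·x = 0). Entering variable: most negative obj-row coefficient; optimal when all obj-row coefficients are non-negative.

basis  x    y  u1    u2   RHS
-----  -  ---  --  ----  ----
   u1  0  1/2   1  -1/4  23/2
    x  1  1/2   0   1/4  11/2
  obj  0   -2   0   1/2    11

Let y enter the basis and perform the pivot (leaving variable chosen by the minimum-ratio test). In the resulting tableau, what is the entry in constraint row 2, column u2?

1/2

Ratio test on column y — row 1: (23/2)/(1/2) = 23; row 2: (11/2)/(1/2) = 11. Minimum is 11 at row 2 (x leaves); pivot element 1/2.
Divide row 2 by 1/2; eliminate column y from the other rows.
In the new row 2, the u2 entry is the old entry divided by the pivot: (1/4)/(1/2) = 1/2.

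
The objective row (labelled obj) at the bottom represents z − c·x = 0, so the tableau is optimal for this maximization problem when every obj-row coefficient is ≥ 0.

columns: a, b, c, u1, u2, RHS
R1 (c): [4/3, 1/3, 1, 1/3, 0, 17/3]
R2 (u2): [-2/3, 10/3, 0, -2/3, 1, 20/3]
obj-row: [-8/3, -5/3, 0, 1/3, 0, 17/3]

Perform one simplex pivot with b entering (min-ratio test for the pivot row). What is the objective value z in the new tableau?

Ratio test on column b — row 1: (17/3)/(1/3) = 17; row 2: (20/3)/(10/3) = 2. Minimum is 2 at row 2 (u2 leaves); pivot element 10/3.
Pivot on row 2; the obj-row RHS becomes 17/3 − (-5/3)·2 = 9.

9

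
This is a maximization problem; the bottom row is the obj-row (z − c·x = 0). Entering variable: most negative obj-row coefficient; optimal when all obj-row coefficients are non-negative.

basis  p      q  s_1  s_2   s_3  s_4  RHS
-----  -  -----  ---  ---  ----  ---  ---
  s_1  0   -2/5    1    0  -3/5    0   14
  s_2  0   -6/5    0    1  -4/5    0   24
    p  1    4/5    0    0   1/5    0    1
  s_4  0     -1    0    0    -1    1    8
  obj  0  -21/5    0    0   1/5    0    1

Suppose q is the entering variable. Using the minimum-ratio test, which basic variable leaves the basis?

p

Column q entries and ratios — s_1: -2/5 ≤ 0, skip; s_2: -6/5 ≤ 0, skip; p: 1/(4/5) = 5/4; s_4: -1 ≤ 0, skip.
Smallest ratio is 5/4 in the row of p, so p leaves.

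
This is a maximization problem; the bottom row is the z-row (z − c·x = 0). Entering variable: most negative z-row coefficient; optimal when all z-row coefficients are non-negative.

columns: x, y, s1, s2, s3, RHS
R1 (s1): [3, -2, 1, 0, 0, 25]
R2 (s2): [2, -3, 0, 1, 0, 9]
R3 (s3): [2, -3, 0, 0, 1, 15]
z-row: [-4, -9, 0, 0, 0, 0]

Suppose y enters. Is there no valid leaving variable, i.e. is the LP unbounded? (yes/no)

yes

Every constraint-row entry in column y is ≤ 0, so increasing y is unbounded.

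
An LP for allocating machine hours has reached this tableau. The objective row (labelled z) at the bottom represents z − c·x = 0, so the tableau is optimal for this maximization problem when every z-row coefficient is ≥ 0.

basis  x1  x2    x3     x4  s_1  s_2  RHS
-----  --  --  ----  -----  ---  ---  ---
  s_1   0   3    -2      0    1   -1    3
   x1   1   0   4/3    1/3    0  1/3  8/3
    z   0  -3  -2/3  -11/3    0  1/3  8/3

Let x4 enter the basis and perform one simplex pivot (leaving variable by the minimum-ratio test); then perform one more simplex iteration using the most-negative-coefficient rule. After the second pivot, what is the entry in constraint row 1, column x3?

-2/3

Ratio test on column x4 — row 1: entry 0 ≤ 0; row 2: (8/3)/(1/3) = 8. Minimum is 8 at row 2 (x1 leaves); pivot element 1/3.
Divide row 2 by 1/3; eliminate column x4 from the other rows.
Second iteration: most negative z-row entry is -3 in column x2, so x2 enters.
Ratio test on column x2 — row 1: 3/3 = 1; row 2: entry 0 ≤ 0. Minimum is 1 at row 1 (s_1 leaves); pivot element 3.
Divide row 1 by 3; eliminate column x2 from the other rows.
After both pivots, the entry at constraint row 1, column x3 is -2/3.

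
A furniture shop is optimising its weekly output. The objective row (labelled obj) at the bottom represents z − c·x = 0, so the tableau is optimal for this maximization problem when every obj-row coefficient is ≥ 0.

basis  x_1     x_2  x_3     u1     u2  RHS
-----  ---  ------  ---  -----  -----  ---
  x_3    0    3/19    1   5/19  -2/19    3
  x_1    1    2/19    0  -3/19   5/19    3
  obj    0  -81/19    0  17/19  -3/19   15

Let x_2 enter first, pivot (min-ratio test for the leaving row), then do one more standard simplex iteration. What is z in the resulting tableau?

105

Ratio test on column x_2 — row 1: 3/(3/19) = 19; row 2: 3/(2/19) = 57/2. Minimum is 19 at row 1 (x_3 leaves); pivot element 3/19.
Pivot on row 1; the obj-row RHS becomes 15 − (-81/19)·19 = 96.
Next entering variable (most negative obj-row entry -3): u2.
Ratio test on column u2 — row 1: entry -2/3 ≤ 0; row 2: 1/(1/3) = 3. Minimum is 3 at row 2 (x_1 leaves); pivot element 1/3.
After the second pivot the obj-row RHS is 96 − (-3)·3 = 105.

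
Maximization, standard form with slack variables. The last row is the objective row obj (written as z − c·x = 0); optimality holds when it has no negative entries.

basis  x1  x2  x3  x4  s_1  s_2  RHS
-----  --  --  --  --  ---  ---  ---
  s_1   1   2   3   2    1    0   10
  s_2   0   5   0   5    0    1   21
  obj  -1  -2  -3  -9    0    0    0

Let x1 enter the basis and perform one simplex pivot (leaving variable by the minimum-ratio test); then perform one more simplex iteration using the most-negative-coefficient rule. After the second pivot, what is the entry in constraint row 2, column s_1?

0

Ratio test on column x1 — row 1: 10/1 = 10; row 2: entry 0 ≤ 0. Minimum is 10 at row 1 (s_1 leaves); pivot element 1.
Divide row 1 by 1; eliminate column x1 from the other rows.
Second iteration: most negative obj-row entry is -7 in column x4, so x4 enters.
Ratio test on column x4 — row 1: 10/2 = 5; row 2: 21/5 = 21/5. Minimum is 21/5 at row 2 (s_2 leaves); pivot element 5.
Divide row 2 by 5; eliminate column x4 from the other rows.
After both pivots, the entry at constraint row 2, column s_1 is 0.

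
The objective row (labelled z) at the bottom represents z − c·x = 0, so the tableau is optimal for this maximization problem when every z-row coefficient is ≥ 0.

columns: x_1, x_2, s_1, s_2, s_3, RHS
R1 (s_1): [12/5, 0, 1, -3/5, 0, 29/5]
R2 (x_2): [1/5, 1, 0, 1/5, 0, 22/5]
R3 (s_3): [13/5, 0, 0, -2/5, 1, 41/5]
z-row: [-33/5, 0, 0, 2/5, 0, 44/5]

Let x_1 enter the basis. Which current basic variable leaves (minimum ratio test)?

s_1

Column x_1 entries and ratios — s_1: (29/5)/(12/5) = 29/12; x_2: (22/5)/(1/5) = 22; s_3: (41/5)/(13/5) = 41/13.
Smallest ratio is 29/12 in the row of s_1, so s_1 leaves.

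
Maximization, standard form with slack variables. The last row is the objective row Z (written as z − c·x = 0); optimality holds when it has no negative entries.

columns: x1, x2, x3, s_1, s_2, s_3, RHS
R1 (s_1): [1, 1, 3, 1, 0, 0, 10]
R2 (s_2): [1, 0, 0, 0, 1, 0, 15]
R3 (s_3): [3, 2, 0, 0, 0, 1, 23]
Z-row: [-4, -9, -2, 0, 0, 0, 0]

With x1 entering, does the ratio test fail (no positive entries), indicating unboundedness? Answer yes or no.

Column x1 has positive entries in row(s) 1, 2, 3, so the ratio test bounds it — not unbounded.

no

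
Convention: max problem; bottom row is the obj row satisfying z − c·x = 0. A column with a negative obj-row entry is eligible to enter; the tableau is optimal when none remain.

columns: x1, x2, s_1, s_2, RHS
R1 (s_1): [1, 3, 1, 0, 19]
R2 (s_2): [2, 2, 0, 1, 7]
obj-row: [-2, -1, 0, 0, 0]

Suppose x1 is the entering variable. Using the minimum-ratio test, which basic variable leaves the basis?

s_2

Column x1 entries and ratios — s_1: 19/1 = 19; s_2: 7/2 = 7/2.
Smallest ratio is 7/2 in the row of s_2, so s_2 leaves.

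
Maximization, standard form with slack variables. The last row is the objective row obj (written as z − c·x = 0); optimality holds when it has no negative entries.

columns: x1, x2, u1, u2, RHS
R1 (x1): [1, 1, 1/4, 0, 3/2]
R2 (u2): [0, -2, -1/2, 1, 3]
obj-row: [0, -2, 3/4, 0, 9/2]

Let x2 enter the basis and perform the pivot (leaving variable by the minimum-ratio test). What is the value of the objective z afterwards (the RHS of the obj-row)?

15/2

Ratio test on column x2 — row 1: (3/2)/1 = 3/2; row 2: entry -2 ≤ 0. Minimum is 3/2 at row 1 (x1 leaves); pivot element 1.
Pivot on row 1; the obj-row RHS becomes 9/2 − (-2)·(3/2) = 15/2.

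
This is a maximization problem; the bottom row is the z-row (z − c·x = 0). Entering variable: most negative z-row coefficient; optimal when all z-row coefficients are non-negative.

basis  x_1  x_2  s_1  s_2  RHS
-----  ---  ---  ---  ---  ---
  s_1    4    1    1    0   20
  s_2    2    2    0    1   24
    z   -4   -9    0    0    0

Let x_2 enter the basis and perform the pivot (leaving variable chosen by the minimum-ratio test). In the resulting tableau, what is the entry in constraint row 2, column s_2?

1/2

Ratio test on column x_2 — row 1: 20/1 = 20; row 2: 24/2 = 12. Minimum is 12 at row 2 (s_2 leaves); pivot element 2.
Divide row 2 by 2; eliminate column x_2 from the other rows.
In the new row 2, the s_2 entry is the old entry divided by the pivot: 1/2 = 1/2.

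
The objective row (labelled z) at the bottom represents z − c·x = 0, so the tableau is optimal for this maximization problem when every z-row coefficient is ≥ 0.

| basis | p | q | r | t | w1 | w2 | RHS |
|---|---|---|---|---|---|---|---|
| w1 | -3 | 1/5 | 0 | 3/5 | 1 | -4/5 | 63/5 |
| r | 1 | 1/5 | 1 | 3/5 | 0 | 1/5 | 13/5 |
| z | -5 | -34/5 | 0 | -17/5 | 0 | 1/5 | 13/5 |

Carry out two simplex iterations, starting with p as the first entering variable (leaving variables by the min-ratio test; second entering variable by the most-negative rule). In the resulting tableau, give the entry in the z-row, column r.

34

Ratio test on column p — row 1: entry -3 ≤ 0; row 2: (13/5)/1 = 13/5. Minimum is 13/5 at row 2 (r leaves); pivot element 1.
Divide row 2 by 1; eliminate column p from the other rows.
Second iteration: most negative z-row entry is -29/5 in column q, so q enters.
Ratio test on column q — row 1: (102/5)/(4/5) = 51/2; row 2: (13/5)/(1/5) = 13. Minimum is 13 at row 2 (p leaves); pivot element 1/5.
Divide row 2 by 1/5; eliminate column q from the other rows.
After both pivots, the entry at the z-row, column r is 34.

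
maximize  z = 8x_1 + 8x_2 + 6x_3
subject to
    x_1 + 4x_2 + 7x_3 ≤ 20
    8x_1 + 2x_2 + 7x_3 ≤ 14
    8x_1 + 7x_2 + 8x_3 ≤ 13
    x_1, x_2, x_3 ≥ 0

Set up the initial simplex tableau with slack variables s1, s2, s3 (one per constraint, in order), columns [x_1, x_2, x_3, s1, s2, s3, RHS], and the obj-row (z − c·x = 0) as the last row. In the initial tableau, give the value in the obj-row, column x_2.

-8

The obj-row carries the negated objective coefficients: the x_2 entry is -8.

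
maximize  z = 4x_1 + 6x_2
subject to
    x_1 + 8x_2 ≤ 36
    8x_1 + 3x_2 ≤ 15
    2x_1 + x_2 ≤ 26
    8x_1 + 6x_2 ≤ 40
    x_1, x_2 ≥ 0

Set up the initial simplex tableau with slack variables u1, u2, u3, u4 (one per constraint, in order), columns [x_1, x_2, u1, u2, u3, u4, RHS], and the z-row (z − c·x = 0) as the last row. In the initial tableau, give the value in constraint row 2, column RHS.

15

The RHS of constraint 2 is b_2 = 15.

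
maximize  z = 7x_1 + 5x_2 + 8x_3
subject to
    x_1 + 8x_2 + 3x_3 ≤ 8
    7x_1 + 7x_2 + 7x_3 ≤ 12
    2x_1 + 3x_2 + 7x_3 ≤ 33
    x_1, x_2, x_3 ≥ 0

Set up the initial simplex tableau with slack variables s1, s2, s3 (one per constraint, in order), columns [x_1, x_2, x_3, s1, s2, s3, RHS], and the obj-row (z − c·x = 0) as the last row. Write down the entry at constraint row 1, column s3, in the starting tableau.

Slack s3 belongs to constraint 3; its column is the unit vector e_3, so the entry in row 1 is 0.

0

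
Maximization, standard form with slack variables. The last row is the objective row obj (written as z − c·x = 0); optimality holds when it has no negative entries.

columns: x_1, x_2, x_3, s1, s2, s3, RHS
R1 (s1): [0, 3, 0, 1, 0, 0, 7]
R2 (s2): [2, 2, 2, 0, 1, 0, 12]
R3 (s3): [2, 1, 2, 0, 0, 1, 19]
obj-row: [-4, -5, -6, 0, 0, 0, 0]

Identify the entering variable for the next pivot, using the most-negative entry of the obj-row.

x_3

Negative obj-row entries: x_1: -4, x_2: -5, x_3: -6.
The most negative is -6 in column x_3, so x_3 enters.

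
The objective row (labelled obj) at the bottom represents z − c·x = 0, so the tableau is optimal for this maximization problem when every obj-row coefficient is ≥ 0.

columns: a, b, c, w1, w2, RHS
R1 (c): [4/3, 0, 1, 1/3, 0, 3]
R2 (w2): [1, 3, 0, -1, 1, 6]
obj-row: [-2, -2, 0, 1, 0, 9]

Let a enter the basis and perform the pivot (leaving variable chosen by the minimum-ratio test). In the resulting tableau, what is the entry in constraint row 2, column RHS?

Ratio test on column a — row 1: 3/(4/3) = 9/4; row 2: 6/1 = 6. Minimum is 9/4 at row 1 (c leaves); pivot element 4/3.
Divide row 1 by 4/3; eliminate column a from the other rows.
Row 2 update in column RHS: 6 − 1·(9/4) = 15/4.

15/4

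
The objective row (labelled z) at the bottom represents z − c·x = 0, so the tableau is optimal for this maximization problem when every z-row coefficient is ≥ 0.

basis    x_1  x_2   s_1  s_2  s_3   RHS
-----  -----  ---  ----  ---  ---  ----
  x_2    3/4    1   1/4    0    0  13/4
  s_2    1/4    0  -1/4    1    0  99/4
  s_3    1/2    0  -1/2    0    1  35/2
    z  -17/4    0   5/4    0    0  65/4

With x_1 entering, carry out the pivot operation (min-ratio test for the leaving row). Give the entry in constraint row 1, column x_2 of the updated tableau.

Ratio test on column x_1 — row 1: (13/4)/(3/4) = 13/3; row 2: (99/4)/(1/4) = 99; row 3: (35/2)/(1/2) = 35. Minimum is 13/3 at row 1 (x_2 leaves); pivot element 3/4.
Divide row 1 by 3/4; eliminate column x_1 from the other rows.
In the new row 1, the x_2 entry is the old entry divided by the pivot: 1/(3/4) = 4/3.

4/3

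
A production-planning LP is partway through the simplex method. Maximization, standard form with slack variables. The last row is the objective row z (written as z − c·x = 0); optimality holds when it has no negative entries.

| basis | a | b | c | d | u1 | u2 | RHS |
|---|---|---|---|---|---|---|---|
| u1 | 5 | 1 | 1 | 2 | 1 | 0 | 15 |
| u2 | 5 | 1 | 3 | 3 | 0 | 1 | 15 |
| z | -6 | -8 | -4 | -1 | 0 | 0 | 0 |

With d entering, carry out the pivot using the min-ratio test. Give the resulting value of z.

5

Ratio test on column d — row 1: 15/2 = 15/2; row 2: 15/3 = 5. Minimum is 5 at row 2 (u2 leaves); pivot element 3.
Pivot on row 2; the z-row RHS becomes 0 − (-1)·5 = 5.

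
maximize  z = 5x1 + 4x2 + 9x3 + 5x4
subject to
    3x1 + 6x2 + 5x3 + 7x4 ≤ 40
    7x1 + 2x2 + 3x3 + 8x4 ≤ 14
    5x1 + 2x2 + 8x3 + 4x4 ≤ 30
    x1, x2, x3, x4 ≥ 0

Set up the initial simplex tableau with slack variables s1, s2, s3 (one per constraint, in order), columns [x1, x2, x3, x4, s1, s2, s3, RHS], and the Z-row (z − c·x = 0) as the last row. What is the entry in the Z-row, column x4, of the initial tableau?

The Z-row carries the negated objective coefficients: the x4 entry is -5.

-5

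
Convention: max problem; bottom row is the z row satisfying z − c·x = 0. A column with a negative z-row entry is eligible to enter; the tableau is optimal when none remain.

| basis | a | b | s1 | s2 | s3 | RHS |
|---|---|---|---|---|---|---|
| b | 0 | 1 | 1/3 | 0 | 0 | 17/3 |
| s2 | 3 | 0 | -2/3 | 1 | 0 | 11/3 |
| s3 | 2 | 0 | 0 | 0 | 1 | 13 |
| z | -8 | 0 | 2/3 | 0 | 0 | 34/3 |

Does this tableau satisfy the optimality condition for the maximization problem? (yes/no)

The z-row has a negative entry -8 in column a, so it is not optimal.

no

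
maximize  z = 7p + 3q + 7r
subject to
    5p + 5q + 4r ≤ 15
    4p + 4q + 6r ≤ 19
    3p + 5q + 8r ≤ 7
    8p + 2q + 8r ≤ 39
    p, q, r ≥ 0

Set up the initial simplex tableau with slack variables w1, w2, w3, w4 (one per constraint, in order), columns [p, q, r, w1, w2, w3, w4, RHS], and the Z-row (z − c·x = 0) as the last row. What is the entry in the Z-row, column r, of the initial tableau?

-7

The Z-row carries the negated objective coefficients: the r entry is -7.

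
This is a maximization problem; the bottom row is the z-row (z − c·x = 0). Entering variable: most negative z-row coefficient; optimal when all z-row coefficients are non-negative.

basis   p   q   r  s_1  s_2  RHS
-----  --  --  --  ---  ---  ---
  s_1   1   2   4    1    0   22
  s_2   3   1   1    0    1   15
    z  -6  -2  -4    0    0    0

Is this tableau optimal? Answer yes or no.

The z-row has a negative entry -6 in column p, so it is not optimal.

no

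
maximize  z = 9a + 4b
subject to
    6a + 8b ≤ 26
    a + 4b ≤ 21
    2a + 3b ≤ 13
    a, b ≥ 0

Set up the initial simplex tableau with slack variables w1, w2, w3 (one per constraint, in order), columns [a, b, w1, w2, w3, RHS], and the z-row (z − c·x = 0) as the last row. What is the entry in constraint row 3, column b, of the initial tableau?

3

Constraint 3 has coefficient 3 on b.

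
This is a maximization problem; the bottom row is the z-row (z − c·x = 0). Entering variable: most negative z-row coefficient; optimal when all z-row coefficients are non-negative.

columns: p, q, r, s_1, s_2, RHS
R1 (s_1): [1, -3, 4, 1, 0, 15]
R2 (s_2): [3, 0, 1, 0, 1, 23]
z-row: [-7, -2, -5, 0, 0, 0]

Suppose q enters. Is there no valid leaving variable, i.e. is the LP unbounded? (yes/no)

yes

Every constraint-row entry in column q is ≤ 0, so increasing q is unbounded.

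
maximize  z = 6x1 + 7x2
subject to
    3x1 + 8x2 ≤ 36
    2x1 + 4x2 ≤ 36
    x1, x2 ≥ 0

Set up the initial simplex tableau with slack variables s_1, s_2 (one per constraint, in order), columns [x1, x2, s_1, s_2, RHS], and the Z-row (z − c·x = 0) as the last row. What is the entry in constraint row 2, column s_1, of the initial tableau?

Slack s_1 belongs to constraint 1; its column is the unit vector e_1, so the entry in row 2 is 0.

0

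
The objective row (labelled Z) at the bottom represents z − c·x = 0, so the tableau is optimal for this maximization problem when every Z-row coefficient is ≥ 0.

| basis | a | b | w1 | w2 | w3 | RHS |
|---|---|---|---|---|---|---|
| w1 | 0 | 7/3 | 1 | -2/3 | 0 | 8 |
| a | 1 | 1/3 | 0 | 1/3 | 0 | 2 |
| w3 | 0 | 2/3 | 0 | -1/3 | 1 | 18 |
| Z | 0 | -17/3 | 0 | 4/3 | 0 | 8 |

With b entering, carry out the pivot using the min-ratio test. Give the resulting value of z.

192/7

Ratio test on column b — row 1: 8/(7/3) = 24/7; row 2: 2/(1/3) = 6; row 3: 18/(2/3) = 27. Minimum is 24/7 at row 1 (w1 leaves); pivot element 7/3.
Pivot on row 1; the Z-row RHS becomes 8 − (-17/3)·(24/7) = 192/7.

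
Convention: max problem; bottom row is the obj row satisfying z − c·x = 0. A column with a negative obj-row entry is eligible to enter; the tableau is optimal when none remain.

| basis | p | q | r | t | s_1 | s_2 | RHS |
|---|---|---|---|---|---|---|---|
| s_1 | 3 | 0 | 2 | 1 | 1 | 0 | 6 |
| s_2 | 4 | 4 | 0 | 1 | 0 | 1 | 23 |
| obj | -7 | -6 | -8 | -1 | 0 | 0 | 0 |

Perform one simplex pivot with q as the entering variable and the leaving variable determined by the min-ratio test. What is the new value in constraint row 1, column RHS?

6

Ratio test on column q — row 1: entry 0 ≤ 0; row 2: 23/4 = 23/4. Minimum is 23/4 at row 2 (s_2 leaves); pivot element 4.
Divide row 2 by 4; eliminate column q from the other rows.
Row 1 update in column RHS: 6 − 0·(23/4) = 6.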